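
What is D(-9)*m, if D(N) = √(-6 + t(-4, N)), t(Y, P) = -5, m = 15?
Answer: 15*I*√11 ≈ 49.749*I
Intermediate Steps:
D(N) = I*√11 (D(N) = √(-6 - 5) = √(-11) = I*√11)
D(-9)*m = (I*√11)*15 = 15*I*√11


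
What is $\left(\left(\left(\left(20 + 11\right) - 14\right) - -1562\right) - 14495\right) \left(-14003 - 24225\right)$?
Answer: $493752848$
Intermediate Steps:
$\left(\left(\left(\left(20 + 11\right) - 14\right) - -1562\right) - 14495\right) \left(-14003 - 24225\right) = \left(\left(\left(31 + \left(-17 + 3\right)\right) + 1562\right) - 14495\right) \left(-38228\right) = \left(\left(\left(31 - 14\right) + 1562\right) - 14495\right) \left(-38228\right) = \left(\left(17 + 1562\right) - 14495\right) \left(-38228\right) = \left(1579 - 14495\right) \left(-38228\right) = \left(-12916\right) \left(-38228\right) = 493752848$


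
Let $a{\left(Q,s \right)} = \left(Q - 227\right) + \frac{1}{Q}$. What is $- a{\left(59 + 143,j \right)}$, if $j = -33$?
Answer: $\frac{5049}{202} \approx 24.995$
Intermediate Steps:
$a{\left(Q,s \right)} = -227 + Q + \frac{1}{Q}$ ($a{\left(Q,s \right)} = \left(-227 + Q\right) + \frac{1}{Q} = -227 + Q + \frac{1}{Q}$)
$- a{\left(59 + 143,j \right)} = - (-227 + \left(59 + 143\right) + \frac{1}{59 + 143}) = - (-227 + 202 + \frac{1}{202}) = \left(-1\right) \left(- \frac{5049}{202}\right) = \frac{5049}{202}$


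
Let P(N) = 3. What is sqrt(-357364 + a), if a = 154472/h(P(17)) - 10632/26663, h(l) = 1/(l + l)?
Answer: 2*sqrt(101210845941569)/26663 ≈ 754.63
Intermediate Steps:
h(l) = 1/(2*l)
a = 24712110984/26663 (a = 154472/(((1/2)/3)) - 10632/26663 = 154472/(((1/2)*(1/3))) - 10632*1/26663 = 154472/(1/6) - 10632/26663 = 154472*6 - 10632/26663 = 926832 - 10632/26663 = 24712110984/26663 ≈ 9.2683e+5)
sqrt(-357364 + a) = sqrt(-357364 + 24712110984/26663) = sqrt(15183714652/26663) = 2*sqrt(101210845941569)/26663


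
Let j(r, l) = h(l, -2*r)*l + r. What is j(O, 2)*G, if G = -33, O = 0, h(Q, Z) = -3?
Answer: 198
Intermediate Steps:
j(r, l) = r - 3*l (j(r, l) = -3*l + r = r - 3*l)
j(O, 2)*G = (0 - 3*2)*(-33) = (0 - 6)*(-33) = -6*(-33) = 198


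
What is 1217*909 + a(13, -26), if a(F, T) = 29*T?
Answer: 1105499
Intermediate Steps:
1217*909 + a(13, -26) = 1217*909 + 29*(-26) = 1106253 - 754 = 1105499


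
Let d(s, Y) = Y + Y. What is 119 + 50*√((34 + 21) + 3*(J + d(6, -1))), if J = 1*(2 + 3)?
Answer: 519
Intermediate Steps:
d(s, Y) = 2*Y
J = 5 (J = 1*5 = 5)
119 + 50*√((34 + 21) + 3*(J + d(6, -1))) = 119 + 50*√((34 + 21) + 3*(5 + 2*(-1))) = 119 + 50*√(55 + 3*(5 - 2)) = 119 + 50*√(55 + 3*3) = 119 + 50*√(55 + 9) = 119 + 50*√64 = 119 + 50*8 = 119 + 400 = 519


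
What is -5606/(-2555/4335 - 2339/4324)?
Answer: 21016378248/4237477 ≈ 4959.6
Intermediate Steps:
-5606/(-2555/4335 - 2339/4324) = -5606/(-2555*1/4335 - 2339*1/4324) = -5606/(-511/867 - 2339/4324) = -5606/(-4237477/3748908) = -5606*(-3748908/4237477) = 21016378248/4237477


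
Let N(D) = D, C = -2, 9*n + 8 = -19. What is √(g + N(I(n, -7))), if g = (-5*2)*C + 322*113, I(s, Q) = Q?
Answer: √36399 ≈ 190.79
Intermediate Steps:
n = -3 (n = -8/9 + (⅑)*(-19) = -8/9 - 19/9 = -3)
g = 36406 (g = -5*2*(-2) + 322*113 = -10*(-2) + 36386 = 20 + 36386 = 36406)
√(g + N(I(n, -7))) = √(36406 - 7) = √36399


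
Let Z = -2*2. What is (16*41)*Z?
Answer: -2624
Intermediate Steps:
Z = -4
(16*41)*Z = (16*41)*(-4) = 656*(-4) = -2624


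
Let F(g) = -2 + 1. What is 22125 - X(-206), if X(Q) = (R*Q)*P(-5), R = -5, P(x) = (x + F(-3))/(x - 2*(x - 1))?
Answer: 161055/7 ≈ 23008.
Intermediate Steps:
F(g) = -1
P(x) = (-1 + x)/(2 - x) (P(x) = (x - 1)/(x - 2*(x - 1)) = (-1 + x)/(x - 2*(-1 + x)) = (-1 + x)/(x + (2 - 2*x)) = (-1 + x)/(2 - x))
X(Q) = 30*Q/7 (X(Q) = (-5*Q)*((1 - 1*(-5))/(-2 - 5)) = (-5*Q)*((1 + 5)/(-7)) = (-5*Q)*(-1/7*6) = -5*Q*(-6/7) = 30*Q/7)
22125 - X(-206) = 22125 - 30*(-206)/7 = 22125 - 1*(-6180/7) = 22125 + 6180/7 = 161055/7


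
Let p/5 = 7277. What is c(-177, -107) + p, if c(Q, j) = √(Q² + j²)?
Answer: 36385 + √42778 ≈ 36592.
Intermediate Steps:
p = 36385 (p = 5*7277 = 36385)
c(-177, -107) + p = √((-177)² + (-107)²) + 36385 = √(31329 + 11449) + 36385 = √42778 + 36385 = 36385 + √42778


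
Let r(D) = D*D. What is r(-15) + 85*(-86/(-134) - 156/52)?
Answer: 1645/67 ≈ 24.552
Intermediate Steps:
r(D) = D²
r(-15) + 85*(-86/(-134) - 156/52) = (-15)² + 85*(-86/(-134) - 156/52) = 225 + 85*(-86*(-1/134) - 156*1/52) = 225 + 85*(43/67 - 3) = 225 + 85*(-158/67) = 225 - 13430/67 = 1645/67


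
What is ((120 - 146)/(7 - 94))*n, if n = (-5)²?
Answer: 650/87 ≈ 7.4713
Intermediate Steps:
n = 25
((120 - 146)/(7 - 94))*n = ((120 - 146)/(7 - 94))*25 = -26/(-87)*25 = -26*(-1/87)*25 = (26/87)*25 = 650/87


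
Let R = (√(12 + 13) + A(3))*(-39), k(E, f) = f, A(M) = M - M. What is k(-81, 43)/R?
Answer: -43/195 ≈ -0.22051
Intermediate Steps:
A(M) = 0
R = -195 (R = (√(12 + 13) + 0)*(-39) = (√25 + 0)*(-39) = (5 + 0)*(-39) = 5*(-39) = -195)
k(-81, 43)/R = 43/(-195) = 43*(-1/195) = -43/195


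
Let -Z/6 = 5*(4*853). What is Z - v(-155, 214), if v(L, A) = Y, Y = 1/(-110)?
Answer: -11259599/110 ≈ -1.0236e+5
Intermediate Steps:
Y = -1/110 ≈ -0.0090909
v(L, A) = -1/110
Z = -102360 (Z = -30*4*853 = -30*3412 = -6*17060 = -102360)
Z - v(-155, 214) = -102360 - 1*(-1/110) = -102360 + 1/110 = -11259599/110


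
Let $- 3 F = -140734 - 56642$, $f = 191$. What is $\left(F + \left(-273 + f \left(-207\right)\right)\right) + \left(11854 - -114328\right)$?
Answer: $152164$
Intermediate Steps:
$F = 65792$ ($F = - \frac{-140734 - 56642}{3} = \left(- \frac{1}{3}\right) \left(-197376\right) = 65792$)
$\left(F + \left(-273 + f \left(-207\right)\right)\right) + \left(11854 - -114328\right) = \left(65792 + \left(-273 + 191 \left(-207\right)\right)\right) + \left(11854 - -114328\right) = \left(65792 - 39810\right) + \left(11854 + 114328\right) = \left(65792 - 39810\right) + 126182 = 25982 + 126182 = 152164$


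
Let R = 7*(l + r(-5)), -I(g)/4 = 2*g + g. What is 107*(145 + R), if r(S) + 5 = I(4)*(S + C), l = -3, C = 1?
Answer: 153331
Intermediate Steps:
I(g) = -12*g (I(g) = -4*(2*g + g) = -12*g)
r(S) = -53 - 48*S (r(S) = -5 + (-12*4)*(S + 1) = -5 - 48*(1 + S) = -5 + (-48 - 48*S) = -53 - 48*S)
R = 1288 (R = 7*(-3 + (-53 - 48*(-5))) = 7*(-3 + (-53 + 240)) = 7*(-3 + 187) = 7*184 = 1288)
107*(145 + R) = 107*(145 + 1288) = 107*1433 = 153331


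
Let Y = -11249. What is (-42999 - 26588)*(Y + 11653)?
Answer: -28113148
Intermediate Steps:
(-42999 - 26588)*(Y + 11653) = (-42999 - 26588)*(-11249 + 11653) = -69587*404 = -28113148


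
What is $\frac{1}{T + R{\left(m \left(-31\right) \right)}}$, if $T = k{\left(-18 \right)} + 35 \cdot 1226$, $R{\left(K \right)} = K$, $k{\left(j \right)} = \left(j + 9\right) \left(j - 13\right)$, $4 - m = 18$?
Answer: $\frac{1}{43623} \approx 2.2924 \cdot 10^{-5}$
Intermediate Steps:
$m = -14$ ($m = 4 - 18 = -14$)
$k{\left(j \right)} = \left(-13 + j\right) \left(9 + j\right)$ ($k{\left(j \right)} = \left(9 + j\right) \left(-13 + j\right) = \left(-13 + j\right) \left(9 + j\right)$)
$T = 43189$ ($T = \left(-117 + \left(-18\right)^{2} - -72\right) + 35 \cdot 1226 = \left(-117 + 324 + 72\right) + 42910 = 279 + 42910 = 43189$)
$\frac{1}{T + R{\left(m \left(-31\right) \right)}} = \frac{1}{43189 - -434} = \frac{1}{43189 + 434} = \frac{1}{43623}$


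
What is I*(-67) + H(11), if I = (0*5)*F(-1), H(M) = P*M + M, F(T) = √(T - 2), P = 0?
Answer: 11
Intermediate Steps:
F(T) = √(-2 + T)
H(M) = M (H(M) = 0*M + M = 0 + M = M)
I = 0 (I = (0*5)*√(-2 - 1) = 0*√(-3) = 0*(I*√3) = 0)
I*(-67) + H(11) = 0*(-67) + 11 = 0 + 11 = 11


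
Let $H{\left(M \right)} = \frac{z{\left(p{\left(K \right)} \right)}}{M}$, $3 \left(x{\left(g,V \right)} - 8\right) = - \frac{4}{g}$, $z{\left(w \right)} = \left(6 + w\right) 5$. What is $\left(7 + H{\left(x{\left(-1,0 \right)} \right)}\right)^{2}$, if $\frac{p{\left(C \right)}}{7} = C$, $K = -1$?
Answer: $\frac{32761}{784} \approx 41.787$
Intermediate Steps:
$p{\left(C \right)} = 7 C$
$z{\left(w \right)} = 30 + 5 w$
$x{\left(g,V \right)} = 8 - \frac{4}{3 g}$ ($x{\left(g,V \right)} = 8 + \frac{\left(-4\right) \frac{1}{g}}{3} = 8 - \frac{4}{3 g}$)
$H{\left(M \right)} = - \frac{5}{M}$ ($H{\left(M \right)} = \frac{30 + 5 \cdot 7 \left(-1\right)}{M} = \frac{30 + 5 \left(-7\right)}{M} = \frac{30 - 35}{M} = - \frac{5}{M}$)
$\left(7 + H{\left(x{\left(-1,0 \right)} \right)}\right)^{2} = \left(7 - \frac{5}{8 - \frac{4}{3 \left(-1\right)}}\right)^{2} = \left(7 - \frac{5}{8 - - \frac{4}{3}}\right)^{2} = \left(7 - \frac{5}{8 + \frac{4}{3}}\right)^{2} = \left(7 - \frac{5}{\frac{28}{3}}\right)^{2} = \left(7 - \frac{15}{28}\right)^{2} = \left(\frac{181}{28}\right)^{2} = \frac{32761}{784}$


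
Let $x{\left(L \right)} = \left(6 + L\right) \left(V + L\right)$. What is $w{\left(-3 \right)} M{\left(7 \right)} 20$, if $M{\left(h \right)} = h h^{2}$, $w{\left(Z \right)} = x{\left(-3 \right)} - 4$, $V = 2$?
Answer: $-48020$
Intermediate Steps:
$x{\left(L \right)} = \left(2 + L\right) \left(6 + L\right)$ ($x{\left(L \right)} = \left(6 + L\right) \left(2 + L\right) = \left(2 + L\right) \left(6 + L\right)$)
$w{\left(Z \right)} = -7$ ($w{\left(Z \right)} = \left(12 + \left(-3\right)^{2} + 8 \left(-3\right)\right) - 4 = \left(12 + 9 - 24\right) - 4 = -3 - 4 = -7$)
$M{\left(h \right)} = h^{3}$
$w{\left(-3 \right)} M{\left(7 \right)} 20 = - 7 \cdot 7^{3} \cdot 20 = \left(-7\right) 343 \cdot 20 = \left(-2401\right) 20 = -48020$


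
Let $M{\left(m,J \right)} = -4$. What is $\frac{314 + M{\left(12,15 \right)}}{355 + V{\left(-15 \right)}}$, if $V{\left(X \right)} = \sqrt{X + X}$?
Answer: $\frac{22010}{25211} - \frac{62 i \sqrt{30}}{25211} \approx 0.87303 - 0.01347 i$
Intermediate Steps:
$V{\left(X \right)} = \sqrt{2} \sqrt{X}$ ($V{\left(X \right)} = \sqrt{2 X} = \sqrt{2} \sqrt{X}$)
$\frac{314 + M{\left(12,15 \right)}}{355 + V{\left(-15 \right)}} = \frac{314 - 4}{355 + \sqrt{2} \sqrt{-15}} = \frac{310}{355 + \sqrt{2} i \sqrt{15}} = \frac{310}{355 + i \sqrt{30}}$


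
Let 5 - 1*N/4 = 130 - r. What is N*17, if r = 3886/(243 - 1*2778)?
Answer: -21811748/2535 ≈ -8604.2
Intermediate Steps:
r = -3886/2535 (r = 3886/(243 - 2778) = 3886/(-2535) = 3886*(-1/2535) = -3886/2535 ≈ -1.5329)
N = -1283044/2535 (N = 20 - 4*(130 - 1*(-3886/2535)) = 20 - 4*(130 + 3886/2535) = 20 - 4*333436/2535 = 20 - 1333744/2535 = -1283044/2535 ≈ -506.13)
N*17 = -1283044/2535*17 = -21811748/2535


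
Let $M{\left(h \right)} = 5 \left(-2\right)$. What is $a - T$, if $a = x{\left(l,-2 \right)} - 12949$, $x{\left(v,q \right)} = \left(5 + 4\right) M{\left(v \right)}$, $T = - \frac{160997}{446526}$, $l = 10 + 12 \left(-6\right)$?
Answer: $- \frac{5822091517}{446526} \approx -13039.0$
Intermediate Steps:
$M{\left(h \right)} = -10$
$l = -62$ ($l = 10 - 72 = -62$)
$T = - \frac{160997}{446526}$ ($T = \left(-160997\right) \frac{1}{446526} = - \frac{160997}{446526} \approx -0.36055$)
$x{\left(v,q \right)} = -90$ ($x{\left(v,q \right)} = \left(5 + 4\right) \left(-10\right) = 9 \left(-10\right) = -90$)
$a = -13039$ ($a = -90 - 12949 = -13039$)
$a - T = -13039 - - \frac{160997}{446526} = -13039 + \frac{160997}{446526} = - \frac{5822091517}{446526}$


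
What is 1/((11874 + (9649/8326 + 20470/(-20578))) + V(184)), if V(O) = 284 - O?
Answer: 85666214/1025781308387 ≈ 8.3513e-5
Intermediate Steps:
1/((11874 + (9649/8326 + 20470/(-20578))) + V(184)) = 1/((11874 + (9649/8326 + 20470/(-20578))) + (284 - 1*184)) = 1/((11874 + (9649*(1/8326) + 20470*(-1/20578))) + (284 - 184)) = 1/((11874 + (9649/8326 - 10235/10289)) + 100) = 1/((11874 + 14061951/85666214) + 100) = 1/(1017214686987/85666214 + 100) = 1/(1025781308387/85666214) = 85666214/1025781308387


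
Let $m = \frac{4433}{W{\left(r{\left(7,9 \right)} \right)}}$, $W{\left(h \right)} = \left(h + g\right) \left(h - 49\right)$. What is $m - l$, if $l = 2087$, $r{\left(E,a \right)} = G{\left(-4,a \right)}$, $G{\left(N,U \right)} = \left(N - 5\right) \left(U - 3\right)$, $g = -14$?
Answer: $- \frac{14612915}{7004} \approx -2086.4$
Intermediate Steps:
$G{\left(N,U \right)} = \left(-5 + N\right) \left(-3 + U\right)$
$r{\left(E,a \right)} = 27 - 9 a$ ($r{\left(E,a \right)} = 15 - 5 a - -12 - 4 a = 15 - 5 a + 12 - 4 a = 27 - 9 a$)
$W{\left(h \right)} = \left(-49 + h\right) \left(-14 + h\right)$ ($W{\left(h \right)} = \left(h - 14\right) \left(h - 49\right) = \left(-14 + h\right) \left(-49 + h\right) = \left(-49 + h\right) \left(-14 + h\right)$)
$m = \frac{4433}{7004}$ ($m = \frac{4433}{686 + \left(27 - 81\right)^{2} - 63 \left(27 - 81\right)} = \frac{4433}{686 + \left(-54\right)^{2} - -3402} = \frac{4433}{686 + 2916 + 3402} = \frac{4433}{7004} \approx 0.63292$)
$m - l = \frac{4433}{7004} - 2087 = - \frac{14612915}{7004}$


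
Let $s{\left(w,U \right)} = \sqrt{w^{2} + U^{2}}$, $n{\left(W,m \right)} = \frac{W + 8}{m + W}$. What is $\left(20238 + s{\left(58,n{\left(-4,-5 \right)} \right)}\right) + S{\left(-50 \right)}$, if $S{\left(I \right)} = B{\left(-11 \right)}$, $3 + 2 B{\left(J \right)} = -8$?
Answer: $\frac{40465}{2} + \frac{50 \sqrt{109}}{9} \approx 20291.0$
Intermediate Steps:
$B{\left(J \right)} = - \frac{11}{2}$ ($B{\left(J \right)} = - \frac{3}{2} + \frac{1}{2} \left(-8\right) = - \frac{3}{2} - 4 = - \frac{11}{2}$)
$S{\left(I \right)} = - \frac{11}{2}$
$n{\left(W,m \right)} = \frac{8 + W}{W + m}$
$s{\left(w,U \right)} = \sqrt{U^{2} + w^{2}}$
$\left(20238 + s{\left(58,n{\left(-4,-5 \right)} \right)}\right) + S{\left(-50 \right)} = \left(20238 + \sqrt{\left(\frac{8 - 4}{-4 - 5}\right)^{2} + 58^{2}}\right) - \frac{11}{2} = \left(20238 + \sqrt{\left(\frac{1}{-9} \cdot 4\right)^{2} + 3364}\right) - \frac{11}{2} = \left(20238 + \sqrt{\left(\left(- \frac{1}{9}\right) 4\right)^{2} + 3364}\right) - \frac{11}{2} = \left(20238 + \sqrt{\left(- \frac{4}{9}\right)^{2} + 3364}\right) - \frac{11}{2} = \left(20238 + \sqrt{\frac{16}{81} + 3364}\right) - \frac{11}{2} = \left(20238 + \sqrt{\frac{272500}{81}}\right) - \frac{11}{2} = \left(20238 + \frac{50 \sqrt{109}}{9}\right) - \frac{11}{2} = \frac{40465}{2} + \frac{50 \sqrt{109}}{9}$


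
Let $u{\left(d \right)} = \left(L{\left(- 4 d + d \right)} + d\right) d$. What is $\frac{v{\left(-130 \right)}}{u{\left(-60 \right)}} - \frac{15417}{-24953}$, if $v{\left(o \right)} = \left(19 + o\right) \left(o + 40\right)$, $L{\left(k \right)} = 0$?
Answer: $\frac{3386463}{998120} \approx 3.3928$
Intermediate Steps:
$u{\left(d \right)} = d^{2}$ ($u{\left(d \right)} = \left(0 + d\right) d = d d = d^{2}$)
$v{\left(o \right)} = \left(19 + o\right) \left(40 + o\right)$
$\frac{v{\left(-130 \right)}}{u{\left(-60 \right)}} - \frac{15417}{-24953} = \frac{760 + \left(-130\right)^{2} + 59 \left(-130\right)}{\left(-60\right)^{2}} - \frac{15417}{-24953} = \frac{760 + 16900 - 7670}{3600} - - \frac{15417}{24953} = 9990 \cdot \frac{1}{3600} + \frac{15417}{24953} = \frac{111}{40} + \frac{15417}{24953} = \frac{3386463}{998120}$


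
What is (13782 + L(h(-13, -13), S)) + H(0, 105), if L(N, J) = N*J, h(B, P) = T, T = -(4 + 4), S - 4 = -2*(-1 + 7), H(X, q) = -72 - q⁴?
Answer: -121536851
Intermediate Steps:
S = -8 (S = 4 - 2*(-1 + 7) = 4 - 2*6 = 4 - 12 = -8)
T = -8 (T = -1*8 = -8)
h(B, P) = -8
L(N, J) = J*N
(13782 + L(h(-13, -13), S)) + H(0, 105) = (13782 - 8*(-8)) + (-72 - 1*105⁴) = (13782 + 64) + (-72 - 1*121550625) = 13846 + (-72 - 121550625) = 13846 - 121550697 = -121536851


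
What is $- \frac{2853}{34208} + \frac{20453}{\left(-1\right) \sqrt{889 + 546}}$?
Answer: $- \frac{2853}{34208} - \frac{20453 \sqrt{1435}}{1435} \approx -540.01$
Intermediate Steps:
$- \frac{2853}{34208} + \frac{20453}{\left(-1\right) \sqrt{889 + 546}} = \left(-2853\right) \frac{1}{34208} + \frac{20453}{\left(-1\right) \sqrt{1435}} = - \frac{2853}{34208} + 20453 \left(- \frac{\sqrt{1435}}{1435}\right) = - \frac{2853}{34208} - \frac{20453 \sqrt{1435}}{1435}$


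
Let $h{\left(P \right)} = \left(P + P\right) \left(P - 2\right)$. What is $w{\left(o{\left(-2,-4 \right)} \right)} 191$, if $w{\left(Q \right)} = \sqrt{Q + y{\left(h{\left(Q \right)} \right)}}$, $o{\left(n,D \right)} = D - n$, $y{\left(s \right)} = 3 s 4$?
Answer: $191 \sqrt{190} \approx 2632.8$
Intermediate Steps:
$h{\left(P \right)} = 2 P \left(-2 + P\right)$
$y{\left(s \right)} = 12 s$
$w{\left(Q \right)} = \sqrt{Q + 24 Q \left(-2 + Q\right)}$ ($w{\left(Q \right)} = \sqrt{Q + 12 \cdot 2 Q \left(-2 + Q\right)} = \sqrt{Q + 24 Q \left(-2 + Q\right)}$)
$w{\left(o{\left(-2,-4 \right)} \right)} 191 = \sqrt{\left(-4 - -2\right) \left(-47 + 24 \left(-4 - -2\right)\right)} 191 = \sqrt{\left(-4 + 2\right) \left(-47 + 24 \left(-4 + 2\right)\right)} 191 = \sqrt{- 2 \left(-47 + 24 \left(-2\right)\right)} 191 = \sqrt{- 2 \left(-47 - 48\right)} 191 = \sqrt{\left(-2\right) \left(-95\right)} 191 = \sqrt{190} \cdot 191 = 191 \sqrt{190}$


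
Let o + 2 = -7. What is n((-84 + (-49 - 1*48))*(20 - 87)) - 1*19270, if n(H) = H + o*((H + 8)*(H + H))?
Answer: -2648907753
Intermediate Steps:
o = -9 (o = -2 - 7 = -9)
n(H) = H - 18*H*(8 + H) (n(H) = H - 9*(H + 8)*(H + H) = H - 9*(8 + H)*2*H = H - 18*H*(8 + H))
n((-84 + (-49 - 1*48))*(20 - 87)) - 1*19270 = ((-84 + (-49 - 1*48))*(20 - 87))*(-143 - 18*(-84 + (-49 - 1*48))*(20 - 87)) - 1*19270 = ((-84 + (-49 - 48))*(-67))*(-143 - 18*(-84 + (-49 - 48))*(-67)) - 19270 = ((-84 - 97)*(-67))*(-143 - 18*(-84 - 97)*(-67)) - 19270 = (-181*(-67))*(-143 - (-3258)*(-67)) - 19270 = 12127*(-143 - 18*12127) - 19270 = 12127*(-143 - 218286) - 19270 = 12127*(-218429) - 19270 = -2648888483 - 19270 = -2648907753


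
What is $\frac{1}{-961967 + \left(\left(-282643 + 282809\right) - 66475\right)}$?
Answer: $- \frac{1}{1028276} \approx -9.725 \cdot 10^{-7}$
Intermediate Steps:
$\frac{1}{-961967 + \left(\left(-282643 + 282809\right) - 66475\right)} = \frac{1}{-961967 + \left(166 - 66475\right)} = \frac{1}{-961967 - 66309} = \frac{1}{-1028276} = - \frac{1}{1028276}$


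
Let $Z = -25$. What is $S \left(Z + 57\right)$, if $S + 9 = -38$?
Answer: $-1504$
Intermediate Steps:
$S = -47$ ($S = -9 - 38 = -47$)
$S \left(Z + 57\right) = - 47 \left(-25 + 57\right) = \left(-47\right) 32 = -1504$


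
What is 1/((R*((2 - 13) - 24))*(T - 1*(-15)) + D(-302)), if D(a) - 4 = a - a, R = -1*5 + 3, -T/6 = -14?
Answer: 1/6934 ≈ 0.00014422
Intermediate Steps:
T = 84 (T = -6*(-14) = 84)
R = -2 (R = -5 + 3 = -2)
D(a) = 4 (D(a) = 4 + (a - a) = 4 + 0 = 4)
1/((R*((2 - 13) - 24))*(T - 1*(-15)) + D(-302)) = 1/((-2*((2 - 13) - 24))*(84 - 1*(-15)) + 4) = 1/((-2*(-11 - 24))*(84 + 15) + 4) = 1/(-2*(-35)*99 + 4) = 1/(70*99 + 4) = 1/(6930 + 4) = 1/6934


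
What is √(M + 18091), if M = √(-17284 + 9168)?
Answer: √(18091 + 2*I*√2029) ≈ 134.5 + 0.3349*I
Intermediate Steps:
M = 2*I*√2029 (M = √(-8116) = 2*I*√2029 ≈ 90.089*I)
√(M + 18091) = √(2*I*√2029 + 18091) = √(18091 + 2*I*√2029)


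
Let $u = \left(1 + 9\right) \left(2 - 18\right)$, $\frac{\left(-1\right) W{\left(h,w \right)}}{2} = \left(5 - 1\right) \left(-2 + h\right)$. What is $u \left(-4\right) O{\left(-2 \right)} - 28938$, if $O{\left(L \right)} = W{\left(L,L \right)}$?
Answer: $-8458$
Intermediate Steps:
$W{\left(h,w \right)} = 16 - 8 h$ ($W{\left(h,w \right)} = - 2 \left(5 - 1\right) \left(-2 + h\right) = - 2 \cdot 4 \left(-2 + h\right) = - 2 \left(-8 + 4 h\right) = 16 - 8 h$)
$O{\left(L \right)} = 16 - 8 L$
$u = -160$ ($u = 10 \left(-16\right) = -160$)
$u \left(-4\right) O{\left(-2 \right)} - 28938 = \left(-160\right) \left(-4\right) \left(16 - -16\right) - 28938 = 640 \left(16 + 16\right) - 28938 = 640 \cdot 32 - 28938 = 20480 - 28938 = -8458$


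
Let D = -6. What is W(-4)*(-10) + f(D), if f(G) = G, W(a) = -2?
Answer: 14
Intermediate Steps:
W(-4)*(-10) + f(D) = -2*(-10) - 6 = 20 - 6 = 14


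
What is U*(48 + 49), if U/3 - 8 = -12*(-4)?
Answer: 16296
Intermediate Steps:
U = 168 (U = 24 + 3*(-12*(-4)) = 24 + 3*48 = 24 + 144 = 168)
U*(48 + 49) = 168*(48 + 49) = 168*97 = 16296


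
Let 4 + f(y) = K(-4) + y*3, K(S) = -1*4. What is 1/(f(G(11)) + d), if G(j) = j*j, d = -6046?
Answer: -1/5691 ≈ -0.00017572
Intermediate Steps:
G(j) = j²
K(S) = -4
f(y) = -8 + 3*y (f(y) = -4 + (-4 + y*3) = -4 + (-4 + 3*y) = -8 + 3*y)
1/(f(G(11)) + d) = 1/((-8 + 3*11²) - 6046) = 1/((-8 + 3*121) - 6046) = 1/((-8 + 363) - 6046) = 1/(355 - 6046) = 1/(-5691) = -1/5691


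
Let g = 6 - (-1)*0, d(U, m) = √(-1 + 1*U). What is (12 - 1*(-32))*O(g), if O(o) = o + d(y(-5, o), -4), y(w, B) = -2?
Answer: 264 + 44*I*√3 ≈ 264.0 + 76.21*I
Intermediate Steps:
d(U, m) = √(-1 + U)
g = 6 (g = 6 - 1*0 = 6 + 0 = 6)
O(o) = o + I*√3 (O(o) = o + √(-1 - 2) = o + √(-3) = o + I*√3)
(12 - 1*(-32))*O(g) = (12 - 1*(-32))*(6 + I*√3) = (12 + 32)*(6 + I*√3) = 44*(6 + I*√3) = 264 + 44*I*√3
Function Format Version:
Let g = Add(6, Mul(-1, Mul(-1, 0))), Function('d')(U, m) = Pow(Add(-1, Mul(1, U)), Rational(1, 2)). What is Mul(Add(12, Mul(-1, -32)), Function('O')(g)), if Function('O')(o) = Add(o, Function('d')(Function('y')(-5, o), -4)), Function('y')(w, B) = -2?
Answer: Add(264, Mul(44, I, Pow(3, Rational(1, 2)))) ≈ Add(264.00, Mul(76.210, I))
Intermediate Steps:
Function('d')(U, m) = Pow(Add(-1, U), Rational(1, 2))
g = 6 (g = Add(6, Mul(-1, 0)) = Add(6, 0) = 6)
Function('O')(o) = Add(o, Mul(I, Pow(3, Rational(1, 2)))) (Function('O')(o) = Add(o, Pow(Add(-1, -2), Rational(1, 2))) = Add(o, Pow(-3, Rational(1, 2))) = Add(o, Mul(I, Pow(3, Rational(1, 2)))))
Mul(Add(12, Mul(-1, -32)), Function('O')(g)) = Mul(Add(12, Mul(-1, -32)), Add(6, Mul(I, Pow(3, Rational(1, 2))))) = Mul(Add(12, 32), Add(6, Mul(I, Pow(3, Rational(1, 2))))) = Mul(44, Add(6, Mul(I, Pow(3, Rational(1, 2))))) = Add(264, Mul(44, I, Pow(3, Rational(1, 2))))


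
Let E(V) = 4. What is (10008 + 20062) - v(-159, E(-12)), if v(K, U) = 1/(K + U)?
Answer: 4660851/155 ≈ 30070.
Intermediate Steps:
(10008 + 20062) - v(-159, E(-12)) = (10008 + 20062) - 1/(-159 + 4) = 30070 - 1/(-155) = 30070 - 1*(-1/155) = 30070 + 1/155 = 4660851/155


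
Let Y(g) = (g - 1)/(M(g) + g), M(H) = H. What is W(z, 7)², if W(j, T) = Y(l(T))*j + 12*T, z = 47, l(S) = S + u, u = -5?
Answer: 146689/16 ≈ 9168.1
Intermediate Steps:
l(S) = -5 + S (l(S) = S - 5 = -5 + S)
Y(g) = (-1 + g)/(2*g) (Y(g) = (g - 1)/(g + g) = (-1 + g)/((2*g)) = (-1 + g)*(1/(2*g)) = (-1 + g)/(2*g))
W(j, T) = 12*T + j*(-6 + T)/(2*(-5 + T)) (W(j, T) = ((-1 + (-5 + T))/(2*(-5 + T)))*j + 12*T = ((-6 + T)/(2*(-5 + T)))*j + 12*T = j*(-6 + T)/(2*(-5 + T)) + 12*T = 12*T + j*(-6 + T)/(2*(-5 + T)))
W(z, 7)² = ((47*(-6 + 7) + 24*7*(-5 + 7))/(2*(-5 + 7)))² = ((½)*(47*1 + 24*7*2)/2)² = ((½)*(½)*(47 + 336))² = ((½)*(½)*383)² = (383/4)² = 146689/16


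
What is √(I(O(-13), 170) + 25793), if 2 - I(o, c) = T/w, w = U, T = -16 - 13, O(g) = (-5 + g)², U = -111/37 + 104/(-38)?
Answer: 4*√19150646/109 ≈ 160.59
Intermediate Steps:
U = -109/19 (U = -111*1/37 + 104*(-1/38) = -3 - 52/19 = -109/19 ≈ -5.7368)
T = -29
w = -109/19 ≈ -5.7368
I(o, c) = -333/109 (I(o, c) = 2 - (-29)/(-109/19) = 2 - (-29)*(-19)/109 = 2 - 1*551/109 = 2 - 551/109 = -333/109)
√(I(O(-13), 170) + 25793) = √(-333/109 + 25793) = √(2811104/109) = 4*√19150646/109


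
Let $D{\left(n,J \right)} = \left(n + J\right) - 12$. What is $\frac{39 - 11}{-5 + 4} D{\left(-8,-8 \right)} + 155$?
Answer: $939$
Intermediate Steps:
$D{\left(n,J \right)} = -12 + J + n$ ($D{\left(n,J \right)} = \left(J + n\right) - 12 = -12 + J + n$)
$\frac{39 - 11}{-5 + 4} D{\left(-8,-8 \right)} + 155 = \frac{39 - 11}{-5 + 4} \left(-12 - 8 - 8\right) + 155 = \frac{28}{-1} \left(-28\right) + 155 = 28 \left(-1\right) \left(-28\right) + 155 = \left(-28\right) \left(-28\right) + 155 = 784 + 155 = 939$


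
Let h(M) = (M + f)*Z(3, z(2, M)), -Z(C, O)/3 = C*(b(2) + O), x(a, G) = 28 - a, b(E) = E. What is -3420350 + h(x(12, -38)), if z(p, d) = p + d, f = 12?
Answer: -3425390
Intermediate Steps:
z(p, d) = d + p
Z(C, O) = -3*C*(2 + O)
h(M) = (-36 - 9*M)*(12 + M) (h(M) = (M + 12)*(-3*3*(2 + (M + 2))) = (12 + M)*(-3*3*(2 + (2 + M))) = (12 + M)*(-3*3*(4 + M)) = (12 + M)*(-36 - 9*M) = (-36 - 9*M)*(12 + M))
-3420350 + h(x(12, -38)) = -3420350 - 9*(4 + (28 - 1*12))*(12 + (28 - 1*12)) = -3420350 - 9*(4 + (28 - 12))*(12 + (28 - 12)) = -3420350 - 9*(4 + 16)*(12 + 16) = -3420350 - 9*20*28 = -3420350 - 5040 = -3425390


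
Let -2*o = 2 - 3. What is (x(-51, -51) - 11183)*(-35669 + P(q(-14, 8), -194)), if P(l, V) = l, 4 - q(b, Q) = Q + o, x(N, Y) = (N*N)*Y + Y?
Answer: 10265763095/2 ≈ 5.1329e+9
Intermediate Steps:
x(N, Y) = Y + Y*N² (x(N, Y) = N²*Y + Y = Y*N² + Y = Y + Y*N²)
o = ½ (o = -(2 - 3)/2 = -½*(-1) = ½ ≈ 0.50000)
q(b, Q) = 7/2 - Q (q(b, Q) = 4 - (Q + ½) = 4 - (½ + Q) = 4 + (-½ - Q) = 7/2 - Q)
(x(-51, -51) - 11183)*(-35669 + P(q(-14, 8), -194)) = (-51*(1 + (-51)²) - 11183)*(-35669 + (7/2 - 1*8)) = (-51*(1 + 2601) - 11183)*(-35669 + (7/2 - 8)) = (-51*2602 - 11183)*(-35669 - 9/2) = (-132702 - 11183)*(-71347/2) = -143885*(-71347/2) = 10265763095/2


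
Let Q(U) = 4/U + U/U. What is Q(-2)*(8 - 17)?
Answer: 9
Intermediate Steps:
Q(U) = 1 + 4/U (Q(U) = 4/U + 1 = 1 + 4/U)
Q(-2)*(8 - 17) = ((4 - 2)/(-2))*(8 - 17) = -½*2*(-9) = -1*(-9) = 9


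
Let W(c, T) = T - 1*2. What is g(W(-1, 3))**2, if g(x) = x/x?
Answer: 1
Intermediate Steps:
W(c, T) = -2 + T (W(c, T) = T - 2 = -2 + T)
g(x) = 1
g(W(-1, 3))**2 = 1**2 = 1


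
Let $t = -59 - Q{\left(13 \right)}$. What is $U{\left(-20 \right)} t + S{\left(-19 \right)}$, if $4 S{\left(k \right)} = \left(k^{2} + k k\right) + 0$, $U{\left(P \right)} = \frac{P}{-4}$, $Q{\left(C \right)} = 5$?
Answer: $- \frac{279}{2} \approx -139.5$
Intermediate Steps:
$U{\left(P \right)} = - \frac{P}{4}$ ($U{\left(P \right)} = P \left(- \frac{1}{4}\right) = - \frac{P}{4}$)
$S{\left(k \right)} = \frac{k^{2}}{2}$ ($S{\left(k \right)} = \frac{\left(k^{2} + k k\right) + 0}{4} = \frac{\left(k^{2} + k^{2}\right) + 0}{4} = \frac{2 k^{2} + 0}{4} = \frac{2 k^{2}}{4} = \frac{k^{2}}{2}$)
$t = -64$ ($t = -59 - 5 = -64$)
$U{\left(-20 \right)} t + S{\left(-19 \right)} = \left(- \frac{1}{4}\right) \left(-20\right) \left(-64\right) + \frac{\left(-19\right)^{2}}{2} = 5 \left(-64\right) + \frac{1}{2} \cdot 361 = -320 + \frac{361}{2} = - \frac{279}{2}$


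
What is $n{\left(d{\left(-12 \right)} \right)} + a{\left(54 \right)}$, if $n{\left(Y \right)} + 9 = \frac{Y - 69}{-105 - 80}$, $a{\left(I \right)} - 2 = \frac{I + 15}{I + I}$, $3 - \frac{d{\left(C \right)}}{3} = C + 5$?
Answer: $- \frac{40961}{6660} \approx -6.1503$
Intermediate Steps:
$d{\left(C \right)} = -6 - 3 C$ ($d{\left(C \right)} = 9 - 3 \left(C + 5\right) = 9 - 3 \left(5 + C\right) = 9 - \left(15 + 3 C\right) = -6 - 3 C$)
$a{\left(I \right)} = 2 + \frac{15 + I}{2 I}$ ($a{\left(I \right)} = 2 + \frac{I + 15}{I + I} = 2 + \frac{15 + I}{2 I}$)
$n{\left(Y \right)} = - \frac{1596}{185} - \frac{Y}{185}$ ($n{\left(Y \right)} = -9 + \frac{Y - 69}{-105 - 80} = -9 + \frac{-69 + Y}{-185} = -9 + \left(-69 + Y\right) \left(- \frac{1}{185}\right) = -9 - \left(- \frac{69}{185} + \frac{Y}{185}\right) = - \frac{1596}{185} - \frac{Y}{185}$)
$n{\left(d{\left(-12 \right)} \right)} + a{\left(54 \right)} = \left(- \frac{1596}{185} - \frac{-6 - -36}{185}\right) + \frac{5 \left(3 + 54\right)}{2 \cdot 54} = \left(- \frac{1596}{185} - \frac{-6 + 36}{185}\right) + \frac{5}{2} \cdot \frac{1}{54} \cdot 57 = \left(- \frac{1596}{185} - \frac{6}{37}\right) + \frac{95}{36} = - \frac{1626}{185} + \frac{95}{36} = - \frac{40961}{6660}$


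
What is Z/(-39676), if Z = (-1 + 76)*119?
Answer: -1275/5668 ≈ -0.22495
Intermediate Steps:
Z = 8925 (Z = 75*119 = 8925)
Z/(-39676) = 8925/(-39676) = 8925*(-1/39676) = -1275/5668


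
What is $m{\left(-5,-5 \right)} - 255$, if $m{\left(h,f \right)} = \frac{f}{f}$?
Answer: $-254$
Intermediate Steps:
$m{\left(h,f \right)} = 1$
$m{\left(-5,-5 \right)} - 255 = 1 - 255 = -254$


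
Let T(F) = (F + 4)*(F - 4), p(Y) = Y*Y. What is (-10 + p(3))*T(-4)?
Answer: 0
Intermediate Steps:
p(Y) = Y²
T(F) = (-4 + F)*(4 + F) (T(F) = (4 + F)*(-4 + F) = (-4 + F)*(4 + F))
(-10 + p(3))*T(-4) = (-10 + 3²)*(-16 + (-4)²) = (-10 + 9)*(-16 + 16) = -1*0 = 0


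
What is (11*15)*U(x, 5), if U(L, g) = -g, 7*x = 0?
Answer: -825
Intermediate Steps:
x = 0 (x = (⅐)*0 = 0)
(11*15)*U(x, 5) = (11*15)*(-1*5) = 165*(-5) = -825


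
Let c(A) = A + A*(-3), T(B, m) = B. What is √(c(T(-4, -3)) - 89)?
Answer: 9*I ≈ 9.0*I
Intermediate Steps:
c(A) = -2*A (c(A) = A - 3*A = -2*A)
√(c(T(-4, -3)) - 89) = √(-2*(-4) - 89) = √(8 - 89) = √(-81) = 9*I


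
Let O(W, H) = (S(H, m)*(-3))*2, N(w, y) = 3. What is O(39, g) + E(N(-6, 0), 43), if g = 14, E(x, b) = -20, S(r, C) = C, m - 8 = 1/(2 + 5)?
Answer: -482/7 ≈ -68.857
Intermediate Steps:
m = 57/7 (m = 8 + 1/(2 + 5) = 8 + 1/7 = 8 + ⅐ = 57/7 ≈ 8.1429)
O(W, H) = -342/7 (O(W, H) = ((57/7)*(-3))*2 = -171/7*2 = -342/7)
O(39, g) + E(N(-6, 0), 43) = -342/7 - 20 = -482/7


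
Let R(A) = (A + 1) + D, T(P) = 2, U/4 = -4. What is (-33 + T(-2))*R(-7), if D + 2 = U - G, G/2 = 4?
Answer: 992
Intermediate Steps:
U = -16 (U = 4*(-4) = -16)
G = 8 (G = 2*4 = 8)
D = -26 (D = -2 + (-16 - 1*8) = -2 + (-16 - 8) = -2 - 24 = -26)
R(A) = -25 + A (R(A) = (A + 1) - 26 = (1 + A) - 26 = -25 + A)
(-33 + T(-2))*R(-7) = (-33 + 2)*(-25 - 7) = -31*(-32) = 992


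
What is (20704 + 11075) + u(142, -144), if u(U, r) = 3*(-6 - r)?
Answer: 32193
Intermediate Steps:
u(U, r) = -18 - 3*r
(20704 + 11075) + u(142, -144) = (20704 + 11075) + (-18 - 3*(-144)) = 31779 + (-18 + 432) = 31779 + 414 = 32193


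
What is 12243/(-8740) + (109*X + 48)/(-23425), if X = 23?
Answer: -12364919/8189380 ≈ -1.5099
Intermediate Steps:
12243/(-8740) + (109*X + 48)/(-23425) = 12243/(-8740) + (109*23 + 48)/(-23425) = 12243*(-1/8740) + (2507 + 48)*(-1/23425) = -12243/8740 + 2555*(-1/23425) = -12243/8740 - 511/4685 = -12364919/8189380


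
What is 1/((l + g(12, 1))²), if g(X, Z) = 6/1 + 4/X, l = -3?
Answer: 9/100 ≈ 0.090000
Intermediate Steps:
g(X, Z) = 6 + 4/X (g(X, Z) = 6*1 + 4/X = 6 + 4/X)
1/((l + g(12, 1))²) = 1/((-3 + (6 + 4/12))²) = 1/((-3 + (6 + 4*(1/12)))²) = 1/((-3 + (6 + ⅓))²) = 1/((-3 + 19/3)²) = 1/((10/3)²) = 1/(100/9) = 9/100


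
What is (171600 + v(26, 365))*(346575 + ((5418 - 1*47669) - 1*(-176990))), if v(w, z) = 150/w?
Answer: 1073751369750/13 ≈ 8.2596e+10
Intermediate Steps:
(171600 + v(26, 365))*(346575 + ((5418 - 1*47669) - 1*(-176990))) = (171600 + 150/26)*(346575 + ((5418 - 1*47669) - 1*(-176990))) = (171600 + 150*(1/26))*(346575 + ((5418 - 47669) + 176990)) = (171600 + 75/13)*(346575 + (-42251 + 176990)) = 2230875*(346575 + 134739)/13 = (2230875/13)*481314 = 1073751369750/13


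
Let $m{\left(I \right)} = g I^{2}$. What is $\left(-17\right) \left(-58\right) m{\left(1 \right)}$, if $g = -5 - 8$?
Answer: $-12818$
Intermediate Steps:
$g = -13$ ($g = -5 - 8 = -13$)
$m{\left(I \right)} = - 13 I^{2}$
$\left(-17\right) \left(-58\right) m{\left(1 \right)} = \left(-17\right) \left(-58\right) \left(- 13 \cdot 1^{2}\right) = 986 \left(\left(-13\right) 1\right) = 986 \left(-13\right) = -12818$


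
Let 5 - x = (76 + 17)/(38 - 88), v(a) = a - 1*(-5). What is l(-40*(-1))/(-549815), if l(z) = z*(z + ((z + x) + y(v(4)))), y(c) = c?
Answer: -19172/2749075 ≈ -0.0069740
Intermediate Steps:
v(a) = 5 + a (v(a) = a + 5 = 5 + a)
x = 343/50 (x = 5 - (76 + 17)/(38 - 88) = 5 - 93/(-50) = 5 - 93*(-1)/50 = 5 - 1*(-93/50) = 5 + 93/50 = 343/50 ≈ 6.8600)
l(z) = z*(793/50 + 2*z) (l(z) = z*(z + ((z + 343/50) + (5 + 4))) = z*(z + ((343/50 + z) + 9)) = z*(z + (793/50 + z)) = z*(793/50 + 2*z))
l(-40*(-1))/(-549815) = ((-40*(-1))*(793 + 100*(-40*(-1)))/50)/(-549815) = ((1/50)*40*(793 + 100*40))*(-1/549815) = ((1/50)*40*(793 + 4000))*(-1/549815) = ((1/50)*40*4793)*(-1/549815) = (19172/5)*(-1/549815) = -19172/2749075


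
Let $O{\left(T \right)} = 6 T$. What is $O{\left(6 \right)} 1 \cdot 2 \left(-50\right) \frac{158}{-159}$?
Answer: $\frac{189600}{53} \approx 3577.4$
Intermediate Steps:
$O{\left(6 \right)} 1 \cdot 2 \left(-50\right) \frac{158}{-159} = 6 \cdot 6 \cdot 1 \cdot 2 \left(-50\right) \frac{158}{-159} = 36 \cdot 1 \cdot 2 \left(-50\right) 158 \left(- \frac{1}{159}\right) = 36 \cdot 2 \left(-50\right) \left(- \frac{158}{159}\right) = 72 \left(-50\right) \left(- \frac{158}{159}\right) = \left(-3600\right) \left(- \frac{158}{159}\right) = \frac{189600}{53}$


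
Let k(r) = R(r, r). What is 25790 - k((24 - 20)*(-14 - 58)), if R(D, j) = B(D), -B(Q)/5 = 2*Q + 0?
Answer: 22910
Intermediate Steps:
B(Q) = -10*Q (B(Q) = -5*(2*Q + 0) = -10*Q)
R(D, j) = -10*D
k(r) = -10*r
25790 - k((24 - 20)*(-14 - 58)) = 25790 - (-10)*(24 - 20)*(-14 - 58) = 25790 - (-10)*4*(-72) = 25790 - (-10)*(-288) = 25790 - 1*2880 = 25790 - 2880 = 22910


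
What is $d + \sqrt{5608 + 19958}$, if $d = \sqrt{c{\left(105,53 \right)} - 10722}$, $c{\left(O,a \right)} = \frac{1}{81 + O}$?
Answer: $\sqrt{25566} + \frac{i \sqrt{370938126}}{186} \approx 159.89 + 103.55 i$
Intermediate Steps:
$d = \frac{i \sqrt{370938126}}{186}$ ($d = \sqrt{\frac{1}{81 + 105} - 10722} = \sqrt{\frac{1}{186} - 10722} = \sqrt{- \frac{1994291}{186}} = \frac{i \sqrt{370938126}}{186} \approx 103.55 i$)
$d + \sqrt{5608 + 19958} = \frac{i \sqrt{370938126}}{186} + \sqrt{5608 + 19958} = \frac{i \sqrt{370938126}}{186} + \sqrt{25566} = \sqrt{25566} + \frac{i \sqrt{370938126}}{186}$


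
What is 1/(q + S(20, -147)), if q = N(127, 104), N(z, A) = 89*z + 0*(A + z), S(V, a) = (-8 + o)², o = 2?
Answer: 1/11339 ≈ 8.8191e-5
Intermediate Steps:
S(V, a) = 36 (S(V, a) = (-8 + 2)² = (-6)² = 36)
N(z, A) = 89*z (N(z, A) = 89*z + 0 = 89*z)
q = 11303 (q = 89*127 = 11303)
1/(q + S(20, -147)) = 1/(11303 + 36) = 1/11339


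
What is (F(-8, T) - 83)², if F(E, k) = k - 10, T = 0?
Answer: 8649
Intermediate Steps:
F(E, k) = -10 + k
(F(-8, T) - 83)² = ((-10 + 0) - 83)² = (-10 - 83)² = (-93)² = 8649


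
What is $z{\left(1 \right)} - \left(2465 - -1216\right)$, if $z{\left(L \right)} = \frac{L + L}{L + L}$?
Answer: $-3680$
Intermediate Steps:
$z{\left(L \right)} = 1$ ($z{\left(L \right)} = \frac{2 L}{2 L} = 2 L \frac{1}{2 L} = 1$)
$z{\left(1 \right)} - \left(2465 - -1216\right) = 1 - \left(2465 - -1216\right) = 1 - \left(2465 + 1216\right) = 1 - 3681 = -3680$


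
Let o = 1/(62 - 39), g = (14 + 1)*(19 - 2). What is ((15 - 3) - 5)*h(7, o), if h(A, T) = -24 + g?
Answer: 1617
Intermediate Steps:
g = 255 (g = 15*17 = 255)
o = 1/23 ≈ 0.043478
h(A, T) = 231 (h(A, T) = -24 + 255 = 231)
((15 - 3) - 5)*h(7, o) = ((15 - 3) - 5)*231 = (12 - 5)*231 = 7*231 = 1617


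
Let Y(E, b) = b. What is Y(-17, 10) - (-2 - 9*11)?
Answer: 111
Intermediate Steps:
Y(-17, 10) - (-2 - 9*11) = 10 - (-2 - 9*11) = 10 - (-2 - 99) = 10 - 1*(-101) = 10 + 101 = 111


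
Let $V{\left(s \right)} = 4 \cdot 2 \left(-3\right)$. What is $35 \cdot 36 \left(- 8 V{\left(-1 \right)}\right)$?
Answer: $241920$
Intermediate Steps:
$V{\left(s \right)} = -24$ ($V{\left(s \right)} = 8 \left(-3\right) = -24$)
$35 \cdot 36 \left(- 8 V{\left(-1 \right)}\right) = 35 \cdot 36 \left(\left(-8\right) \left(-24\right)\right) = 1260 \cdot 192 = 241920$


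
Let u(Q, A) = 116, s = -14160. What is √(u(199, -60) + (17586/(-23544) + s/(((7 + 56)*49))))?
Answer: √12627566833/10682 ≈ 10.520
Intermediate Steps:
√(u(199, -60) + (17586/(-23544) + s/(((7 + 56)*49)))) = √(116 + (17586/(-23544) - 14160*1/(49*(7 + 56)))) = √(116 + (17586*(-1/23544) - 14160/(63*49))) = √(116 + (-977/1308 - 14160/3087)) = √(116 + (-977/1308 - 14160*1/3087)) = √(116 + (-977/1308 - 4720/1029)) = √(116 - 797677/149548) = √(16549891/149548) = √12627566833/10682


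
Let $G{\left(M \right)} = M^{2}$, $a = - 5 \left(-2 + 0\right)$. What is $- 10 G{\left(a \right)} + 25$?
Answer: $-975$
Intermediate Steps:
$a = 10$ ($a = \left(-5\right) \left(-2\right) = 10$)
$- 10 G{\left(a \right)} + 25 = - 10 \cdot 10^{2} + 25 = \left(-10\right) 100 + 25 = -1000 + 25 = -975$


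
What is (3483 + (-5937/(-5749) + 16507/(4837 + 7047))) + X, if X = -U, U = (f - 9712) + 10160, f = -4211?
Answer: 495220260587/68321116 ≈ 7248.4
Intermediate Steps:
U = -3763 (U = (-4211 - 9712) + 10160 = -13923 + 10160 = -3763)
X = 3763 (X = -1*(-3763) = 3763)
(3483 + (-5937/(-5749) + 16507/(4837 + 7047))) + X = (3483 + (-5937/(-5749) + 16507/(4837 + 7047))) + 3763 = (3483 + (-5937*(-1/5749) + 16507/11884)) + 3763 = (3483 + (5937/5749 + 16507*(1/11884))) + 3763 = (3483 + (5937/5749 + 16507/11884)) + 3763 = (3483 + 165454051/68321116) + 3763 = 238127901079/68321116 + 3763 = 495220260587/68321116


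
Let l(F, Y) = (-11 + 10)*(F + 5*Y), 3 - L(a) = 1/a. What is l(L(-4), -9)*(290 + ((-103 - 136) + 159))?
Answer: 17535/2 ≈ 8767.5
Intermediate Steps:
L(a) = 3 - 1/a
l(F, Y) = -F - 5*Y (l(F, Y) = -(F + 5*Y) = -F - 5*Y)
l(L(-4), -9)*(290 + ((-103 - 136) + 159)) = (-(3 - 1/(-4)) - 5*(-9))*(290 + ((-103 - 136) + 159)) = (-(3 - 1*(-¼)) + 45)*(290 + (-239 + 159)) = (-(3 + ¼) + 45)*(290 - 80) = (-1*13/4 + 45)*210 = (-13/4 + 45)*210 = (167/4)*210 = 17535/2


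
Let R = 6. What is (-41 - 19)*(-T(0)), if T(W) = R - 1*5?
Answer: 60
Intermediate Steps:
T(W) = 1 (T(W) = 6 - 1*5 = 6 - 5 = 1)
(-41 - 19)*(-T(0)) = (-41 - 19)*(-1*1) = -60*(-1) = 60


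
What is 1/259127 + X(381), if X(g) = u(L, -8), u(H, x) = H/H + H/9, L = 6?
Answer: 1295638/777381 ≈ 1.6667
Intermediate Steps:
u(H, x) = 1 + H/9 (u(H, x) = 1 + H*(⅑) = 1 + H/9)
X(g) = 5/3 (X(g) = 1 + (⅑)*6 = 1 + ⅔ = 5/3)
1/259127 + X(381) = 1/259127 + 5/3 = 1295638/777381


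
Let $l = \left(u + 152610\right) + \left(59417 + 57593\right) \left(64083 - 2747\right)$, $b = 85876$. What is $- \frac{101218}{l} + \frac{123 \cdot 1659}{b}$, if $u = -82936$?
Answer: $\frac{104607670246855}{44023687538556} \approx 2.3762$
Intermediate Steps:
$l = 7176995034$ ($l = \left(-82936 + 152610\right) + \left(59417 + 57593\right) \left(64083 - 2747\right) = 69674 + 117010 \cdot 61336 = 69674 + 7176925360 = 7176995034$)
$- \frac{101218}{l} + \frac{123 \cdot 1659}{b} = - \frac{101218}{7176995034} + \frac{123 \cdot 1659}{85876} = \left(-101218\right) \frac{1}{7176995034} + 204057 \cdot \frac{1}{85876} = - \frac{50609}{3588497517} + \frac{29151}{12268} = \frac{104607670246855}{44023687538556}$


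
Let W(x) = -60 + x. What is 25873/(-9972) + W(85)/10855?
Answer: -56120423/21649212 ≈ -2.5923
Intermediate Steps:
25873/(-9972) + W(85)/10855 = 25873/(-9972) + (-60 + 85)/10855 = 25873*(-1/9972) + 25*(1/10855) = -25873/9972 + 5/2171 = -56120423/21649212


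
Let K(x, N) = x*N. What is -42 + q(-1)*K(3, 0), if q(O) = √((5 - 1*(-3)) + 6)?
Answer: -42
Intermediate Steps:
q(O) = √14 (q(O) = √((5 + 3) + 6) = √(8 + 6) = √14)
K(x, N) = N*x
-42 + q(-1)*K(3, 0) = -42 + √14*(0*3) = -42 + √14*0 = -42 + 0 = -42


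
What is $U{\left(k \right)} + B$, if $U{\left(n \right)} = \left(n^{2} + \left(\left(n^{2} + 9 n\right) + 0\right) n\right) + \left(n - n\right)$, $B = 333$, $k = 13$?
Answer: $4220$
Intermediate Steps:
$U{\left(n \right)} = n^{2} + n \left(n^{2} + 9 n\right)$ ($U{\left(n \right)} = \left(n^{2} + \left(n^{2} + 9 n\right) n\right) + 0 = \left(n^{2} + n \left(n^{2} + 9 n\right)\right) + 0 = n^{2} + n \left(n^{2} + 9 n\right)$)
$U{\left(k \right)} + B = 13^{2} \left(10 + 13\right) + 333 = 169 \cdot 23 + 333 = 3887 + 333 = 4220$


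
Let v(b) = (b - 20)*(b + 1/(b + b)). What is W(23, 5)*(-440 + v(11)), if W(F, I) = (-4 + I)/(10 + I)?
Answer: -11867/330 ≈ -35.961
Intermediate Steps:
v(b) = (-20 + b)*(b + 1/(2*b))
W(F, I) = (-4 + I)/(10 + I)
W(23, 5)*(-440 + v(11)) = ((-4 + 5)/(10 + 5))*(-440 + (½ + 11² - 20*11 - 10/11)) = (1/15)*(-440 + (½ + 121 - 220 - 10*1/11)) = ((1/15)*1)*(-440 + (½ + 121 - 220 - 10/11)) = (-440 - 2187/22)/15 = (1/15)*(-11867/22) = -11867/330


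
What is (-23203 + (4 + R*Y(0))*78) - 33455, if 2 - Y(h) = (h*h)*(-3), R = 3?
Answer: -55878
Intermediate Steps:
Y(h) = 2 + 3*h² (Y(h) = 2 - h*h*(-3) = 2 - h²*(-3) = 2 - (-3)*h² = 2 + 3*h²)
(-23203 + (4 + R*Y(0))*78) - 33455 = (-23203 + (4 + 3*(2 + 3*0²))*78) - 33455 = (-23203 + (4 + 3*(2 + 3*0))*78) - 33455 = (-23203 + (4 + 3*(2 + 0))*78) - 33455 = (-23203 + (4 + 3*2)*78) - 33455 = (-23203 + (4 + 6)*78) - 33455 = (-23203 + 10*78) - 33455 = (-23203 + 780) - 33455 = -22423 - 33455 = -55878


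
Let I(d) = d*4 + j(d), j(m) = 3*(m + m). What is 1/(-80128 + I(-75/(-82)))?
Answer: -41/3284873 ≈ -1.2481e-5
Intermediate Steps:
j(m) = 6*m (j(m) = 3*(2*m) = 6*m)
I(d) = 10*d (I(d) = d*4 + 6*d = 4*d + 6*d = 10*d)
1/(-80128 + I(-75/(-82))) = 1/(-80128 + 10*(-75/(-82))) = 1/(-80128 + 10*(-75*(-1/82))) = 1/(-80128 + 10*(75/82)) = 1/(-80128 + 375/41) = 1/(-3284873/41) = -41/3284873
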